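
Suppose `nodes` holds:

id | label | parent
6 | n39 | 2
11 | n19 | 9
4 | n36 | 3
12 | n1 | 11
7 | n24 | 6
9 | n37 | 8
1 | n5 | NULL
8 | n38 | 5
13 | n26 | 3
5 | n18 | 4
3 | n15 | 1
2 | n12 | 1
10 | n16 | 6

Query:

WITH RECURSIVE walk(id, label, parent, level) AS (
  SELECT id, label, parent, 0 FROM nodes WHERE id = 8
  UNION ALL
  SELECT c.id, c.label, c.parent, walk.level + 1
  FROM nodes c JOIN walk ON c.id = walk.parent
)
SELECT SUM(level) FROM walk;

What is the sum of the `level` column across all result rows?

10

Base: id=8 (n38), parent=5, level 0.
Iteration 1: join on id=5 -> n18 (id 5, parent=4, level 1).
Iteration 2: join on id=4 -> n36 (id 4, parent=3, level 2).
Iteration 3: join on id=3 -> n15 (id 3, parent=1, level 3).
Iteration 4: join on id=1 -> n5 (id 1, parent=NULL, level 4).
Iteration 5: parent is NULL; no match; recursion stops.
SUM(level) = 0 + 1 + 2 + 3 + 4 = 10.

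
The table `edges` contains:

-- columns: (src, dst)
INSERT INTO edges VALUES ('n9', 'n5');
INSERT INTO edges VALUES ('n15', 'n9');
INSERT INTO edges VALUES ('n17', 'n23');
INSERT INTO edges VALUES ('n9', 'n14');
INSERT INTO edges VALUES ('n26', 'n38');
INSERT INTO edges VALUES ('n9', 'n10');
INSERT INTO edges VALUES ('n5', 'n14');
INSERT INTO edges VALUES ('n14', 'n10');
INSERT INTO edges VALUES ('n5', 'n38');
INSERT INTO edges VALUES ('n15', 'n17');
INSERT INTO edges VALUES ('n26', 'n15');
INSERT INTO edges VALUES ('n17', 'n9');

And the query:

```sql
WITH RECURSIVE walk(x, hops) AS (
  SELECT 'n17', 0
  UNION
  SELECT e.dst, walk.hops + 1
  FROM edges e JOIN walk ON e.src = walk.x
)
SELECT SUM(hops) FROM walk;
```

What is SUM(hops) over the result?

21

Base: (n17, hops=0).
Iteration 1: edges from {n17} -> (n23, hops=1), (n9, hops=1).
Iteration 2: edges from {n23,n9} -> (n10, hops=2), (n14, hops=2), (n5, hops=2).
Iteration 3: edges from {n10,n14,n5} -> (n10, hops=3), (n14, hops=3), (n38, hops=3).
Iteration 4: edges from {n10,n14,n38} -> (n10, hops=4).
Iteration 5: no outgoing edges from {n10}; recursion stops.
SUM(hops) = 0 + 1 + 1 + 2 + 2 + 2 + 3 + 3 + 3 + 4 = 21.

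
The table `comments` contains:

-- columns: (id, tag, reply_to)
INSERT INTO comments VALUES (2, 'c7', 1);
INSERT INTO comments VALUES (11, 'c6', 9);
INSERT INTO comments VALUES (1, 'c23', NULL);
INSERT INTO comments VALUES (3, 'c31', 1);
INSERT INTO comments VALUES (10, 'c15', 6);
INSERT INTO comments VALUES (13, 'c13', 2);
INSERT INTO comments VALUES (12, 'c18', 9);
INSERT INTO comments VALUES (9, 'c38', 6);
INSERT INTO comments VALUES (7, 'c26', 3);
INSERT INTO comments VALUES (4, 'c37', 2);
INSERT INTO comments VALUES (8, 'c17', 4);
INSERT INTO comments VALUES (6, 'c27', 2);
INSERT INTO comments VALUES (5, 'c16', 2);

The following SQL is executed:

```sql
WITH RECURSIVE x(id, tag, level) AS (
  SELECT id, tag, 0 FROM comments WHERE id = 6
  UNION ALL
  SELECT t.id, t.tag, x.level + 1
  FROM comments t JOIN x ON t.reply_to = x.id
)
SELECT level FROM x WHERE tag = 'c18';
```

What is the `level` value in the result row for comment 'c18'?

2

Base: id=6 (c27) at level 0.
Iteration 1: rows with reply_to in {6} -> c38 (id 9, level 1), c15 (id 10, level 1).
Iteration 2: rows with reply_to in {9,10} -> c6 (id 11, level 2), c18 (id 12, level 2).
Iteration 3: no rows with reply_to in {11,12}; recursion stops.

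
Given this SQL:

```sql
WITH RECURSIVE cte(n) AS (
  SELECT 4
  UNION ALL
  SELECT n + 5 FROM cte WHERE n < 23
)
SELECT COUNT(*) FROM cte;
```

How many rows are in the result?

5

Base: n=4.
Iteration 1: 4 < 23 holds -> n = 4 + 5 = 9.
Iteration 2: 9 < 23 holds -> n = 9 + 5 = 14.
Iteration 3: 14 < 23 holds -> n = 14 + 5 = 19.
Iteration 4: 19 < 23 holds -> n = 19 + 5 = 24.
Iteration 5: 24 < 23 fails; recursion stops.
Total rows emitted: 5.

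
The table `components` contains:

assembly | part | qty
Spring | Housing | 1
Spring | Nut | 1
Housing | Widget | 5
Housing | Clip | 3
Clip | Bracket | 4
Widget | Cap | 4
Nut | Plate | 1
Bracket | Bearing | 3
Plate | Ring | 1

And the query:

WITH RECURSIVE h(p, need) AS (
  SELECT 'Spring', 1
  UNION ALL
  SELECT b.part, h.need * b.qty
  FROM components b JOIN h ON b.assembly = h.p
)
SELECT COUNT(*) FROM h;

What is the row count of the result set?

Base: (Spring, need=1).
Iteration 1: components of {Spring} -> Housing = 1*1 = 1, Nut = 1*1 = 1.
Iteration 2: components of {Housing,Nut} -> Clip = 1*3 = 3, Plate = 1*1 = 1, Widget = 1*5 = 5.
Iteration 3: components of {Clip,Plate,Widget} -> Bracket = 3*4 = 12, Cap = 5*4 = 20, Ring = 1*1 = 1.
Iteration 4: components of {Bracket,Cap,Ring} -> Bearing = 12*3 = 36.
Iteration 5: no further components; recursion stops.
Total rows emitted: 10.

10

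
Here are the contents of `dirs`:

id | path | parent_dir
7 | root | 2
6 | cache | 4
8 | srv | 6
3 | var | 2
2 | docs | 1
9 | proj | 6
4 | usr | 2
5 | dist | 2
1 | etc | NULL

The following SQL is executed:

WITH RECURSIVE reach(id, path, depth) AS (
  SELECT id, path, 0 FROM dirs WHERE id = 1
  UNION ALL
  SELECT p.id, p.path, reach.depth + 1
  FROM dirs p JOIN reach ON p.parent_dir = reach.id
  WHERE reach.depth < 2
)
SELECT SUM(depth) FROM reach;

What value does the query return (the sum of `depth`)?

Base: id=1 (etc) at depth 0.
Iteration 1: rows with parent_dir in {1} -> docs (id 2, depth 1).
Iteration 2: rows with parent_dir in {2} -> var (id 3, depth 2), usr (id 4, depth 2), dist (id 5, depth 2), root (id 7, depth 2).
Iteration 3: depth < 2 fails for all current rows; recursion stops.
SUM(depth) = 0 + 1 + 2 + 2 + 2 + 2 = 9.

9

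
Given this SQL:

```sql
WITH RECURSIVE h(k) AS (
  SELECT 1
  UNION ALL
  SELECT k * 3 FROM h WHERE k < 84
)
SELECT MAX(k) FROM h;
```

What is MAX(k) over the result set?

243

Base: k=1.
Iteration 1: 1 < 84 holds -> k = 1 * 3 = 3.
Iteration 2: 3 < 84 holds -> k = 3 * 3 = 9.
Iteration 3: 9 < 84 holds -> k = 9 * 3 = 27.
Iteration 4: 27 < 84 holds -> k = 27 * 3 = 81.
Iteration 5: 81 < 84 holds -> k = 81 * 3 = 243.
Iteration 6: 243 < 84 fails; recursion stops.
k values: 1, 3, 9, 27, 81, 243; the maximum is 243.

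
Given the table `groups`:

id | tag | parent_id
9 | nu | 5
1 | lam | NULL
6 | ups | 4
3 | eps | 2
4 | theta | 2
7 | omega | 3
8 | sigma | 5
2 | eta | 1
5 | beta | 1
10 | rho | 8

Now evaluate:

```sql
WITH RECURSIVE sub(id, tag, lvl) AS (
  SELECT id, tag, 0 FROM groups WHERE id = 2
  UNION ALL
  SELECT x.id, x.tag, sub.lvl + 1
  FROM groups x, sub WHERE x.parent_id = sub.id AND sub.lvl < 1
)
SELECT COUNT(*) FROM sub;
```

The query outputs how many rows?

Base: id=2 (eta) at lvl 0.
Iteration 1: rows with parent_id in {2} -> eps (id 3, lvl 1), theta (id 4, lvl 1).
Iteration 2: lvl < 1 fails for all current rows; recursion stops.
Total rows emitted: 3.

3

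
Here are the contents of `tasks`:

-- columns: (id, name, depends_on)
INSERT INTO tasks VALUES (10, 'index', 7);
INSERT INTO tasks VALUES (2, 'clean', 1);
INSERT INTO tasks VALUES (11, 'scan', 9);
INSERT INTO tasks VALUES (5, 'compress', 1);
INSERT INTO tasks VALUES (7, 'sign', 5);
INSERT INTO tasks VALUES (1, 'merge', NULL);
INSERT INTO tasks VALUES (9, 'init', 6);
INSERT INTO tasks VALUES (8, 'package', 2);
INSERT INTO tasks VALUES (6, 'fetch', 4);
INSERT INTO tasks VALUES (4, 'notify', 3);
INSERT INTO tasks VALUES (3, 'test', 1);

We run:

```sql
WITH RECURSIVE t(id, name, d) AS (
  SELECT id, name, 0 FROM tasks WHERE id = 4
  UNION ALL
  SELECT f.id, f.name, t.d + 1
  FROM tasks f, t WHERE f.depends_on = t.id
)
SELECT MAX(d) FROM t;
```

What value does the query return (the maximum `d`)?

3

Base: id=4 (notify) at d 0.
Iteration 1: rows with depends_on in {4} -> fetch (id 6, d 1).
Iteration 2: rows with depends_on in {6} -> init (id 9, d 2).
Iteration 3: rows with depends_on in {9} -> scan (id 11, d 3).
Iteration 4: no rows with depends_on in {11}; recursion stops.
d values: 0, 1, 2, 3; the maximum is 3.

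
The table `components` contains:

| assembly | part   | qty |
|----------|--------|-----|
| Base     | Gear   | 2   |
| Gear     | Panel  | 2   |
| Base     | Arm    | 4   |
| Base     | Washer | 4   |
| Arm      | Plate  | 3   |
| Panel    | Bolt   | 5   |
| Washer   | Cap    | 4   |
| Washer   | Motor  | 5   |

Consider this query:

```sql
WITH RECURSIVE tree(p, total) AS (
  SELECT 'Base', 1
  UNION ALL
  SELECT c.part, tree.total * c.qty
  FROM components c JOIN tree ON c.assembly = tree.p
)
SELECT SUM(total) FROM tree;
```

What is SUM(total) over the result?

83

Base: (Base, total=1).
Iteration 1: components of {Base} -> Arm = 1*4 = 4, Gear = 1*2 = 2, Washer = 1*4 = 4.
Iteration 2: components of {Arm,Gear,Washer} -> Cap = 4*4 = 16, Motor = 4*5 = 20, Panel = 2*2 = 4, Plate = 4*3 = 12.
Iteration 3: components of {Cap,Motor,Panel,Plate} -> Bolt = 4*5 = 20.
Iteration 4: no further components; recursion stops.
SUM(total) = 1 + 2 + 4 + 4 + 4 + 12 + 16 + 20 + 20 = 83.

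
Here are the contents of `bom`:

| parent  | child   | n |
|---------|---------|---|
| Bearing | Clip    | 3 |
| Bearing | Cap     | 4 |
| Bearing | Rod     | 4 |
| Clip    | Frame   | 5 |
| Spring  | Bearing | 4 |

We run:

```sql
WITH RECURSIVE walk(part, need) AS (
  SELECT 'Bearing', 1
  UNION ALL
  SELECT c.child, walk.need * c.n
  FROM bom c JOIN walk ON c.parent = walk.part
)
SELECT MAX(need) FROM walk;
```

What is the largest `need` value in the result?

15

Base: (Bearing, need=1).
Iteration 1: components of {Bearing} -> Cap = 1*4 = 4, Clip = 1*3 = 3, Rod = 1*4 = 4.
Iteration 2: components of {Cap,Clip,Rod} -> Frame = 3*5 = 15.
Iteration 3: no further components; recursion stops.
need values: 1, 4, 3, 4, 15; the maximum is 15.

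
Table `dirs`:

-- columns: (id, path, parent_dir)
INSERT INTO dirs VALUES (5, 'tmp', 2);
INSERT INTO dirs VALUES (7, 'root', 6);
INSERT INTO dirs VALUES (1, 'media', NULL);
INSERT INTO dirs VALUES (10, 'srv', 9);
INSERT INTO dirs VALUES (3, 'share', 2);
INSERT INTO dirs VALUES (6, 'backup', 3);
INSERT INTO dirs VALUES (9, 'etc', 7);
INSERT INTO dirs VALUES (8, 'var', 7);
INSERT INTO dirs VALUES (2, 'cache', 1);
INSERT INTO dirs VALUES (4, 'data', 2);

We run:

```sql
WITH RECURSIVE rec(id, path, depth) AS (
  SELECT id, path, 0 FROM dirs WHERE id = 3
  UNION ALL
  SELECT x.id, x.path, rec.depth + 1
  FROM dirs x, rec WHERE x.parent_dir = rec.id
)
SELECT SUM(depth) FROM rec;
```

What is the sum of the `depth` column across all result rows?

13

Base: id=3 (share) at depth 0.
Iteration 1: rows with parent_dir in {3} -> backup (id 6, depth 1).
Iteration 2: rows with parent_dir in {6} -> root (id 7, depth 2).
Iteration 3: rows with parent_dir in {7} -> var (id 8, depth 3), etc (id 9, depth 3).
Iteration 4: rows with parent_dir in {8,9} -> srv (id 10, depth 4).
Iteration 5: no rows with parent_dir in {10}; recursion stops.
SUM(depth) = 0 + 1 + 2 + 3 + 3 + 4 = 13.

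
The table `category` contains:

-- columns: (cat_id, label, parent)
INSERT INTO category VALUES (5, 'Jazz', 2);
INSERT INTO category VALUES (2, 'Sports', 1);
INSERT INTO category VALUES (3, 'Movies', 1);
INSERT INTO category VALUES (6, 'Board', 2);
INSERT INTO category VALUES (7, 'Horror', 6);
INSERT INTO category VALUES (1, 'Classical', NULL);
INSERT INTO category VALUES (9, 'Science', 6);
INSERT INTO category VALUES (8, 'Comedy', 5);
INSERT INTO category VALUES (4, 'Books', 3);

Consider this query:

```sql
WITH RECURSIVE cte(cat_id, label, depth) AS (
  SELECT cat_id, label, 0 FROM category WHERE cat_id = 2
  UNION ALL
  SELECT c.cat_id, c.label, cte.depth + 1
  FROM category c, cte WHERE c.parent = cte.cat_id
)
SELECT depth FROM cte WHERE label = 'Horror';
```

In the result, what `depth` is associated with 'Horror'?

Base: cat_id=2 (Sports) at depth 0.
Iteration 1: rows with parent in {2} -> Jazz (id 5, depth 1), Board (id 6, depth 1).
Iteration 2: rows with parent in {5,6} -> Horror (id 7, depth 2), Comedy (id 8, depth 2), Science (id 9, depth 2).
Iteration 3: no rows with parent in {7,8,9}; recursion stops.

2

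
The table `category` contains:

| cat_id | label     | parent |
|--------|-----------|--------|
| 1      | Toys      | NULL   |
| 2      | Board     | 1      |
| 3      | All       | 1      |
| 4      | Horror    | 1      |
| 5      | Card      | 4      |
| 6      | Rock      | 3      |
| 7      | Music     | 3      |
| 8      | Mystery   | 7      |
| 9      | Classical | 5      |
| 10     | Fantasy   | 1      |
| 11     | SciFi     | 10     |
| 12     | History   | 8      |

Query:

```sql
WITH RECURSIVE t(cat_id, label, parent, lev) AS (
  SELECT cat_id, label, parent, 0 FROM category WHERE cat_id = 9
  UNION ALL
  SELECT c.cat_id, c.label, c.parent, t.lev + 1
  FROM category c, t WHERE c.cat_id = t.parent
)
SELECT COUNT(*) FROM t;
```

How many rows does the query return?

Base: cat_id=9 (Classical), parent=5, lev 0.
Iteration 1: join on cat_id=5 -> Card (id 5, parent=4, lev 1).
Iteration 2: join on cat_id=4 -> Horror (id 4, parent=1, lev 2).
Iteration 3: join on cat_id=1 -> Toys (id 1, parent=NULL, lev 3).
Iteration 4: parent is NULL; no match; recursion stops.
Total rows emitted: 4.

4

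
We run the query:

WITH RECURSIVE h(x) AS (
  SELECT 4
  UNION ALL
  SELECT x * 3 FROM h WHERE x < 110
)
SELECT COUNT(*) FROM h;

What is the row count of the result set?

5

Base: x=4.
Iteration 1: 4 < 110 holds -> x = 4 * 3 = 12.
Iteration 2: 12 < 110 holds -> x = 12 * 3 = 36.
Iteration 3: 36 < 110 holds -> x = 36 * 3 = 108.
Iteration 4: 108 < 110 holds -> x = 108 * 3 = 324.
Iteration 5: 324 < 110 fails; recursion stops.
Total rows emitted: 5.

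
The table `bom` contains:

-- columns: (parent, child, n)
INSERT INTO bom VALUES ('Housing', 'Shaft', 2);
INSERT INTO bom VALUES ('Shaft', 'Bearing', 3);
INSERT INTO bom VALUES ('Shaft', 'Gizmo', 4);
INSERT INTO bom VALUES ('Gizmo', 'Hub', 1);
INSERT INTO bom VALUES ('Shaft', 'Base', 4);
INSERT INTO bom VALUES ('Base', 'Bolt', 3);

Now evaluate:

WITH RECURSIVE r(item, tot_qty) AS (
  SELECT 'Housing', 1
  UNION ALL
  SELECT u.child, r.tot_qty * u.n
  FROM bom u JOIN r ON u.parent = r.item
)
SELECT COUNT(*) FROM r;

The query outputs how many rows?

7

Base: (Housing, tot_qty=1).
Iteration 1: components of {Housing} -> Shaft = 1*2 = 2.
Iteration 2: components of {Shaft} -> Base = 2*4 = 8, Bearing = 2*3 = 6, Gizmo = 2*4 = 8.
Iteration 3: components of {Base,Bearing,Gizmo} -> Bolt = 8*3 = 24, Hub = 8*1 = 8.
Iteration 4: no further components; recursion stops.
Total rows emitted: 7.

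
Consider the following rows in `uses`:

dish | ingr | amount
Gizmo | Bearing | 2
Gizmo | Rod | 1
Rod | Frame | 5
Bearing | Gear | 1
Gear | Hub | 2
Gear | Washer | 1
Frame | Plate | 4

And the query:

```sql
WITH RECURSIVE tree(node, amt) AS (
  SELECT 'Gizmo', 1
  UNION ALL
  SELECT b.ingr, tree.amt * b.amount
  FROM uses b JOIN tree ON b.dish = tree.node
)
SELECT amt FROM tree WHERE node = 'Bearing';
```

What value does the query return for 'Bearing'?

2

Base: (Gizmo, amt=1).
Iteration 1: components of {Gizmo} -> Bearing = 1*2 = 2, Rod = 1*1 = 1.
Iteration 2: components of {Bearing,Rod} -> Frame = 1*5 = 5, Gear = 2*1 = 2.
Iteration 3: components of {Frame,Gear} -> Hub = 2*2 = 4, Plate = 5*4 = 20, Washer = 2*1 = 2.
Iteration 4: no further components; recursion stops.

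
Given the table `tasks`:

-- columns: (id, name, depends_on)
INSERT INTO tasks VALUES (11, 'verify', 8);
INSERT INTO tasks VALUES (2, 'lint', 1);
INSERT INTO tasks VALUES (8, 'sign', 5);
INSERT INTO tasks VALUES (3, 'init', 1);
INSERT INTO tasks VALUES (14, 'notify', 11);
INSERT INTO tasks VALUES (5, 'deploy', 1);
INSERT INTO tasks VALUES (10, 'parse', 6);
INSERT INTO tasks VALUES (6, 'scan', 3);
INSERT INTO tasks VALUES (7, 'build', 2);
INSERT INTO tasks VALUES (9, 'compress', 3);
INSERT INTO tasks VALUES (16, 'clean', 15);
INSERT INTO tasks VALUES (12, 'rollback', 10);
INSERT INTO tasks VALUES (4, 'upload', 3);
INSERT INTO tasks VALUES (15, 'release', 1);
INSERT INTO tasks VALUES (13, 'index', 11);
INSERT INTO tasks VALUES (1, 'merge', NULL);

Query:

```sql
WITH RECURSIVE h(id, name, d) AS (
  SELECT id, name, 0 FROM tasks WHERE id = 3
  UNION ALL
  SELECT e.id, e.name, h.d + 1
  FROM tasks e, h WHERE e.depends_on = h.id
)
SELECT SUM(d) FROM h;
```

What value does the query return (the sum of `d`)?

Base: id=3 (init) at d 0.
Iteration 1: rows with depends_on in {3} -> upload (id 4, d 1), scan (id 6, d 1), compress (id 9, d 1).
Iteration 2: rows with depends_on in {4,6,9} -> parse (id 10, d 2).
Iteration 3: rows with depends_on in {10} -> rollback (id 12, d 3).
Iteration 4: no rows with depends_on in {12}; recursion stops.
SUM(d) = 0 + 1 + 1 + 1 + 2 + 3 = 8.

8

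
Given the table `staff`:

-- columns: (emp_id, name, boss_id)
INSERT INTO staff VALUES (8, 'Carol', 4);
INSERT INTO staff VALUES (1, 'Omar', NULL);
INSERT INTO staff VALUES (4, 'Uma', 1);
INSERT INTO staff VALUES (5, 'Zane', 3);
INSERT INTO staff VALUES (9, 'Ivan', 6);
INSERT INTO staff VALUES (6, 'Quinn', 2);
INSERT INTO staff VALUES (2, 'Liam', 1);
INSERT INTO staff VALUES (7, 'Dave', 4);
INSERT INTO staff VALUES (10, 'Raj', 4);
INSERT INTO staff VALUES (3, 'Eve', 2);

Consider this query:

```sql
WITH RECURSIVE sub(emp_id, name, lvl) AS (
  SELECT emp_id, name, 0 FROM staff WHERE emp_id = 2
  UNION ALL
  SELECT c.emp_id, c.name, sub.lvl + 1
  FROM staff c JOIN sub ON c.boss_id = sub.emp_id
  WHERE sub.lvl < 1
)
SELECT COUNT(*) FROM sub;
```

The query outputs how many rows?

3

Base: emp_id=2 (Liam) at lvl 0.
Iteration 1: rows with boss_id in {2} -> Eve (id 3, lvl 1), Quinn (id 6, lvl 1).
Iteration 2: lvl < 1 fails for all current rows; recursion stops.
Total rows emitted: 3.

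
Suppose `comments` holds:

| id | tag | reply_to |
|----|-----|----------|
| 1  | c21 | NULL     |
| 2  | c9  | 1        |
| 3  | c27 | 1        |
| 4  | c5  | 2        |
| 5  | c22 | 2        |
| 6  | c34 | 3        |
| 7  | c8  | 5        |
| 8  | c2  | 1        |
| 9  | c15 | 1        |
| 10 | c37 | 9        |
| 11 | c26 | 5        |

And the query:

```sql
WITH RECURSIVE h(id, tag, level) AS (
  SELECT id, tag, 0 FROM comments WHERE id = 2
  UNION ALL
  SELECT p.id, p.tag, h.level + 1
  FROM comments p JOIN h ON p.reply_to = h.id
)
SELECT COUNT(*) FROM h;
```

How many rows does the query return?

5

Base: id=2 (c9) at level 0.
Iteration 1: rows with reply_to in {2} -> c5 (id 4, level 1), c22 (id 5, level 1).
Iteration 2: rows with reply_to in {4,5} -> c8 (id 7, level 2), c26 (id 11, level 2).
Iteration 3: no rows with reply_to in {7,11}; recursion stops.
Total rows emitted: 5.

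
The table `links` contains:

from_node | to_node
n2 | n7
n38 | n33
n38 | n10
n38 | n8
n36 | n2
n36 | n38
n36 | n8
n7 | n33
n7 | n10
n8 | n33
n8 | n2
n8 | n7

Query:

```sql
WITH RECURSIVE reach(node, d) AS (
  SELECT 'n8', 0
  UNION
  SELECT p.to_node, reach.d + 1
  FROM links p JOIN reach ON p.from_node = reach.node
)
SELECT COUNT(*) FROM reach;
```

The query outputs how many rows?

Base: (n8, d=0).
Iteration 1: edges from {n8} -> (n2, d=1), (n33, d=1), (n7, d=1).
Iteration 2: edges from {n2,n33,n7} -> (n10, d=2), (n33, d=2), (n7, d=2).
Iteration 3: edges from {n10,n33,n7} -> (n10, d=3), (n33, d=3).
Iteration 4: no outgoing edges from {n10,n33}; recursion stops.
Total rows emitted: 9.

9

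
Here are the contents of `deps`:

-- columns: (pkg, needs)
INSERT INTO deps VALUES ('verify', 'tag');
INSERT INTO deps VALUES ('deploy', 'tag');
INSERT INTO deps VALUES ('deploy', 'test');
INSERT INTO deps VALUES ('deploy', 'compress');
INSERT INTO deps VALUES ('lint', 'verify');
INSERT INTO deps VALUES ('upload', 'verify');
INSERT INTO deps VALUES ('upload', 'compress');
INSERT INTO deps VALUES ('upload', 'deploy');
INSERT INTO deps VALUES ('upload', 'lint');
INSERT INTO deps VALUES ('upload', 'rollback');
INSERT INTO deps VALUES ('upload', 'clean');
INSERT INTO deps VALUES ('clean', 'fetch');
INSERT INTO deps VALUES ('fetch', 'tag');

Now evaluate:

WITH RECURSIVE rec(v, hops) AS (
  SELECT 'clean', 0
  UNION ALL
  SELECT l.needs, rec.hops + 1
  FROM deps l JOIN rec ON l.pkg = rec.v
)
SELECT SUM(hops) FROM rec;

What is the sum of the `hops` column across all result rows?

3

Base: (clean, hops=0).
Iteration 1: edges from {clean} -> (fetch, hops=1).
Iteration 2: edges from {fetch} -> (tag, hops=2).
Iteration 3: no outgoing edges from {tag}; recursion stops.
SUM(hops) = 0 + 1 + 2 = 3.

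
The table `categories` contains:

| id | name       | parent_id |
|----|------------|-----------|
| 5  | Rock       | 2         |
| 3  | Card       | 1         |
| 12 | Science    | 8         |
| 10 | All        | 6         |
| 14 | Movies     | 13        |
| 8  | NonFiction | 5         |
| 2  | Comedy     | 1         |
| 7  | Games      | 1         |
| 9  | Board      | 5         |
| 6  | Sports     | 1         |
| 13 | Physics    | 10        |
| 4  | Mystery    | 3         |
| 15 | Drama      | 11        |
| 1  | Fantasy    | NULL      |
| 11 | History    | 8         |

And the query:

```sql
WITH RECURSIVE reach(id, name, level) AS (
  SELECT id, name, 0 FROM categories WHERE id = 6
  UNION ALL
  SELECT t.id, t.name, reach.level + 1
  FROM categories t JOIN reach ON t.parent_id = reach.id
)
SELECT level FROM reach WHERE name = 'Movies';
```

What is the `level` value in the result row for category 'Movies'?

Base: id=6 (Sports) at level 0.
Iteration 1: rows with parent_id in {6} -> All (id 10, level 1).
Iteration 2: rows with parent_id in {10} -> Physics (id 13, level 2).
Iteration 3: rows with parent_id in {13} -> Movies (id 14, level 3).
Iteration 4: no rows with parent_id in {14}; recursion stops.

3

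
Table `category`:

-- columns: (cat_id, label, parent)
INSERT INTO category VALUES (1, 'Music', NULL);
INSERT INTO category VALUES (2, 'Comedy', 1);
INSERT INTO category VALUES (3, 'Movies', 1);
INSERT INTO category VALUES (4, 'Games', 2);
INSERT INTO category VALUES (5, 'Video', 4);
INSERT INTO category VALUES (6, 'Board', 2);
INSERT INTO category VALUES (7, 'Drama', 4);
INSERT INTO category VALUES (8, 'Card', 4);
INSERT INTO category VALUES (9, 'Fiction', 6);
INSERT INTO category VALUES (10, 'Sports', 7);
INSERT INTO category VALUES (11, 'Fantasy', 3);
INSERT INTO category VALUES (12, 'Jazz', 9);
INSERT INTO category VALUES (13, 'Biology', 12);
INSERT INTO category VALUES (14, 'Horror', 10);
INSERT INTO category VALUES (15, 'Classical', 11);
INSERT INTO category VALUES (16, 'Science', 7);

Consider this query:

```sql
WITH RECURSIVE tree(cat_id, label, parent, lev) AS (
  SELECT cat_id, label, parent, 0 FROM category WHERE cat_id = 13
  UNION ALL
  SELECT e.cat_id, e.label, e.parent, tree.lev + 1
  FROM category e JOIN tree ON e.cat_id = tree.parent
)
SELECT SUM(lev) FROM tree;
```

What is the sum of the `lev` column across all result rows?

15

Base: cat_id=13 (Biology), parent=12, lev 0.
Iteration 1: join on cat_id=12 -> Jazz (id 12, parent=9, lev 1).
Iteration 2: join on cat_id=9 -> Fiction (id 9, parent=6, lev 2).
Iteration 3: join on cat_id=6 -> Board (id 6, parent=2, lev 3).
Iteration 4: join on cat_id=2 -> Comedy (id 2, parent=1, lev 4).
Iteration 5: join on cat_id=1 -> Music (id 1, parent=NULL, lev 5).
Iteration 6: parent is NULL; no match; recursion stops.
SUM(lev) = 0 + 1 + 2 + 3 + 4 + 5 = 15.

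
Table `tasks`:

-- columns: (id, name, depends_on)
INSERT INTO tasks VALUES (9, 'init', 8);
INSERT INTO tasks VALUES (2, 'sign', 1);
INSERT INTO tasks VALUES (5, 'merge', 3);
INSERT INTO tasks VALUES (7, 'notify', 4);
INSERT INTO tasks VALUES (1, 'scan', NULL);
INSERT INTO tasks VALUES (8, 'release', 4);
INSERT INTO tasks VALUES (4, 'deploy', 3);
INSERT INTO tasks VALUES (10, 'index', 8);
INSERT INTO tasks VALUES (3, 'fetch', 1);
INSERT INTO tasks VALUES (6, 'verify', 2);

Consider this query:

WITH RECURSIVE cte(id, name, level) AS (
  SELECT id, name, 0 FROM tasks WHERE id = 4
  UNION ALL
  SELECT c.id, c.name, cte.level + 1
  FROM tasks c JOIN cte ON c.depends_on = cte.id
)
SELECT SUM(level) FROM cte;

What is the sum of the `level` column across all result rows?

6

Base: id=4 (deploy) at level 0.
Iteration 1: rows with depends_on in {4} -> notify (id 7, level 1), release (id 8, level 1).
Iteration 2: rows with depends_on in {7,8} -> init (id 9, level 2), index (id 10, level 2).
Iteration 3: no rows with depends_on in {9,10}; recursion stops.
SUM(level) = 0 + 1 + 1 + 2 + 2 = 6.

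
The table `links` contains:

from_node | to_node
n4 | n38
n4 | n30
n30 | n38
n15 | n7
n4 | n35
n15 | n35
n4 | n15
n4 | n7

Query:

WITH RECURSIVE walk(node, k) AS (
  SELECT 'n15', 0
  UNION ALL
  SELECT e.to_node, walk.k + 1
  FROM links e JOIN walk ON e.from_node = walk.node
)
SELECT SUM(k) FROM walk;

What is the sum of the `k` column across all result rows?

Base: (n15, k=0).
Iteration 1: edges from {n15} -> (n35, k=1), (n7, k=1).
Iteration 2: no outgoing edges from {n35,n7}; recursion stops.
SUM(k) = 0 + 1 + 1 = 2.

2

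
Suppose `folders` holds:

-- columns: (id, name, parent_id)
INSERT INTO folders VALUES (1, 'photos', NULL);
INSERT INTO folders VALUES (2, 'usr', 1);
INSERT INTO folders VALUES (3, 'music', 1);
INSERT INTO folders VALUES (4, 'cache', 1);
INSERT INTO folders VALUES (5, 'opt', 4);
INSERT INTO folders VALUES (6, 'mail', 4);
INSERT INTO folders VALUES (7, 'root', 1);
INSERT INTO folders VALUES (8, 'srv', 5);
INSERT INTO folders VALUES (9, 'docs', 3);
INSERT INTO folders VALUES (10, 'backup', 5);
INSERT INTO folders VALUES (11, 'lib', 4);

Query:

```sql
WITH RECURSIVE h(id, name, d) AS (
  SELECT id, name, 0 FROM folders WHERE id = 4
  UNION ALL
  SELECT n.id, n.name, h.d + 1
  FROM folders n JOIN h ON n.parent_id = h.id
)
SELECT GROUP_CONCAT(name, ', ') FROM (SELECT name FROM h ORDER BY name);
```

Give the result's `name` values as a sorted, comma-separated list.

backup, cache, lib, mail, opt, srv

Base: id=4 (cache) at d 0.
Iteration 1: rows with parent_id in {4} -> opt (id 5, d 1), mail (id 6, d 1), lib (id 11, d 1).
Iteration 2: rows with parent_id in {5,6,11} -> srv (id 8, d 2), backup (id 10, d 2).
Iteration 3: no rows with parent_id in {8,10}; recursion stops.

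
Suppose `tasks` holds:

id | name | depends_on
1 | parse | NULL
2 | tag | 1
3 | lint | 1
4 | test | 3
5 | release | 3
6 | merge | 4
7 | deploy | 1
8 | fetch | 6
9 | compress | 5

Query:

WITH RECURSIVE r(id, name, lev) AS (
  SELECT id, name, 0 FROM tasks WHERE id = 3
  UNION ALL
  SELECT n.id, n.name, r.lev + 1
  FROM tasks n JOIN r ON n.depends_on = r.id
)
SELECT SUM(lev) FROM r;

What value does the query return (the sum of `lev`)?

Base: id=3 (lint) at lev 0.
Iteration 1: rows with depends_on in {3} -> test (id 4, lev 1), release (id 5, lev 1).
Iteration 2: rows with depends_on in {4,5} -> merge (id 6, lev 2), compress (id 9, lev 2).
Iteration 3: rows with depends_on in {6,9} -> fetch (id 8, lev 3).
Iteration 4: no rows with depends_on in {8}; recursion stops.
SUM(lev) = 0 + 1 + 1 + 2 + 2 + 3 = 9.

9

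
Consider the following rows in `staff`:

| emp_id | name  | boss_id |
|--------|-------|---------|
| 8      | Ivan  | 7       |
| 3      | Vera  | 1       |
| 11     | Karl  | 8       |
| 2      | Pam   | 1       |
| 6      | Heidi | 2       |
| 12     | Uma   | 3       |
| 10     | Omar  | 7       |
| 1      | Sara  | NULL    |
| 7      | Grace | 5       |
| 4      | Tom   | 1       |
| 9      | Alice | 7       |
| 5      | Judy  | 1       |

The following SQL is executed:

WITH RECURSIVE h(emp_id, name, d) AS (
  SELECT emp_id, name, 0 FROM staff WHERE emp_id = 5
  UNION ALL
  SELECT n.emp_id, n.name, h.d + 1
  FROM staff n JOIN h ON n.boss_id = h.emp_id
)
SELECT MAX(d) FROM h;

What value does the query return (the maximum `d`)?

Base: emp_id=5 (Judy) at d 0.
Iteration 1: rows with boss_id in {5} -> Grace (id 7, d 1).
Iteration 2: rows with boss_id in {7} -> Ivan (id 8, d 2), Alice (id 9, d 2), Omar (id 10, d 2).
Iteration 3: rows with boss_id in {8,9,10} -> Karl (id 11, d 3).
Iteration 4: no rows with boss_id in {11}; recursion stops.
d values: 0, 1, 2, 2, 2, 3; the maximum is 3.

3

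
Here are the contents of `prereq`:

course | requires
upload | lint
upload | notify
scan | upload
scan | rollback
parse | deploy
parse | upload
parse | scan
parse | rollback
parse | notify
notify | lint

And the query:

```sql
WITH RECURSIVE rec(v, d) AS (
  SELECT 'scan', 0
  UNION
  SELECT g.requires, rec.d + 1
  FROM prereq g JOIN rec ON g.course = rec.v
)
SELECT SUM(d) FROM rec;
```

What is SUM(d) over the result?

9

Base: (scan, d=0).
Iteration 1: edges from {scan} -> (rollback, d=1), (upload, d=1).
Iteration 2: edges from {rollback,upload} -> (lint, d=2), (notify, d=2).
Iteration 3: edges from {lint,notify} -> (lint, d=3).
Iteration 4: no outgoing edges from {lint}; recursion stops.
SUM(d) = 0 + 1 + 1 + 2 + 2 + 3 = 9.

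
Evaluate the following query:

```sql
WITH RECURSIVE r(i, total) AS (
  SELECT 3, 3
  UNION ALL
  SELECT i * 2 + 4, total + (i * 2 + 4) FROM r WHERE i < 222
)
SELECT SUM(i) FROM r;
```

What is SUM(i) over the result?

861

Base: i=3, total=3.
Iteration 1: 3 < 222 holds -> i = 3 * 2 + 4 = 10, total = 3 + 10 = 13.
Iteration 2: 10 < 222 holds -> i = 10 * 2 + 4 = 24, total = 13 + 24 = 37.
Iteration 3: 24 < 222 holds -> i = 24 * 2 + 4 = 52, total = 37 + 52 = 89.
Iteration 4: 52 < 222 holds -> i = 52 * 2 + 4 = 108, total = 89 + 108 = 197.
Iteration 5: 108 < 222 holds -> i = 108 * 2 + 4 = 220, total = 197 + 220 = 417.
Iteration 6: 220 < 222 holds -> i = 220 * 2 + 4 = 444, total = 417 + 444 = 861.
Iteration 7: 444 < 222 fails; recursion stops.
SUM(i) = 3 + 10 + 24 + 52 + 108 + 220 + 444 = 861.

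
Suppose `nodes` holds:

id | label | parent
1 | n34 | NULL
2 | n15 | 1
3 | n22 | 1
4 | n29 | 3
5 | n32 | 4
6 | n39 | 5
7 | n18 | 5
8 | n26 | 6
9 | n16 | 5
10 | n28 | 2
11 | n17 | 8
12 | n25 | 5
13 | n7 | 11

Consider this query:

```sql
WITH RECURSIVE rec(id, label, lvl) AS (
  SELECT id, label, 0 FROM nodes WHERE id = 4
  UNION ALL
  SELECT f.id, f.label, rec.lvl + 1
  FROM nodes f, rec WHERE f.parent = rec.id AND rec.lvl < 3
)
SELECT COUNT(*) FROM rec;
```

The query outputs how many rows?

7

Base: id=4 (n29) at lvl 0.
Iteration 1: rows with parent in {4} -> n32 (id 5, lvl 1).
Iteration 2: rows with parent in {5} -> n39 (id 6, lvl 2), n18 (id 7, lvl 2), n16 (id 9, lvl 2), n25 (id 12, lvl 2).
Iteration 3: rows with parent in {6,7,9,12} -> n26 (id 8, lvl 3).
Iteration 4: lvl < 3 fails for all current rows; recursion stops.
Total rows emitted: 7.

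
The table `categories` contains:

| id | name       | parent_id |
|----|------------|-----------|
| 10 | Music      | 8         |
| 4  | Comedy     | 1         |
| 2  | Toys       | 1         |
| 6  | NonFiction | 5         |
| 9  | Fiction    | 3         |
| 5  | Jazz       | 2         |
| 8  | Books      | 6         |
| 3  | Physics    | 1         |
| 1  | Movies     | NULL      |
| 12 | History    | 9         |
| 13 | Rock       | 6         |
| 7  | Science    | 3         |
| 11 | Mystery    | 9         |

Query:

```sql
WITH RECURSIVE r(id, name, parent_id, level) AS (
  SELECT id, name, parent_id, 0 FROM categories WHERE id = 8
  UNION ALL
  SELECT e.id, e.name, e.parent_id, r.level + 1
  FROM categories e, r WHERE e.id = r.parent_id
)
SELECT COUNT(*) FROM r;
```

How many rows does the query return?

5

Base: id=8 (Books), parent_id=6, level 0.
Iteration 1: join on id=6 -> NonFiction (id 6, parent_id=5, level 1).
Iteration 2: join on id=5 -> Jazz (id 5, parent_id=2, level 2).
Iteration 3: join on id=2 -> Toys (id 2, parent_id=1, level 3).
Iteration 4: join on id=1 -> Movies (id 1, parent_id=NULL, level 4).
Iteration 5: parent_id is NULL; no match; recursion stops.
Total rows emitted: 5.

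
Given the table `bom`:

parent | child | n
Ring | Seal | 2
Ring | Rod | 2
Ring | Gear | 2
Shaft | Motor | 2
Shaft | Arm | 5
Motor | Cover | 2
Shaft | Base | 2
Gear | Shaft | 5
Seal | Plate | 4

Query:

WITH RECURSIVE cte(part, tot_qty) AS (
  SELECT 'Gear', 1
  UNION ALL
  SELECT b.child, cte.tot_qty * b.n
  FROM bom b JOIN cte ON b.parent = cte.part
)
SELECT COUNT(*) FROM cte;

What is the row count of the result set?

6

Base: (Gear, tot_qty=1).
Iteration 1: components of {Gear} -> Shaft = 1*5 = 5.
Iteration 2: components of {Shaft} -> Arm = 5*5 = 25, Base = 5*2 = 10, Motor = 5*2 = 10.
Iteration 3: components of {Arm,Base,Motor} -> Cover = 10*2 = 20.
Iteration 4: no further components; recursion stops.
Total rows emitted: 6.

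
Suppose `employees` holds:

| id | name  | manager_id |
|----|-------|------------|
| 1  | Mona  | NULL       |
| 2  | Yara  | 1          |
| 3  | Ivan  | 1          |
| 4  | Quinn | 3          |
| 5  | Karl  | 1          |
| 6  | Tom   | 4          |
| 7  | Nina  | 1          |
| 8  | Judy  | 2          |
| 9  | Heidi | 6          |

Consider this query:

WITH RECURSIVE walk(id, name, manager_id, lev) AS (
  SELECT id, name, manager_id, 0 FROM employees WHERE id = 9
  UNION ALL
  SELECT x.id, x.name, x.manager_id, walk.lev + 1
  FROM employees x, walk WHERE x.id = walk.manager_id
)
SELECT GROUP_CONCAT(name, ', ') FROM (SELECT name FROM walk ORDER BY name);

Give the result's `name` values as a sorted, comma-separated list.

Heidi, Ivan, Mona, Quinn, Tom

Base: id=9 (Heidi), manager_id=6, lev 0.
Iteration 1: join on id=6 -> Tom (id 6, manager_id=4, lev 1).
Iteration 2: join on id=4 -> Quinn (id 4, manager_id=3, lev 2).
Iteration 3: join on id=3 -> Ivan (id 3, manager_id=1, lev 3).
Iteration 4: join on id=1 -> Mona (id 1, manager_id=NULL, lev 4).
Iteration 5: manager_id is NULL; no match; recursion stops.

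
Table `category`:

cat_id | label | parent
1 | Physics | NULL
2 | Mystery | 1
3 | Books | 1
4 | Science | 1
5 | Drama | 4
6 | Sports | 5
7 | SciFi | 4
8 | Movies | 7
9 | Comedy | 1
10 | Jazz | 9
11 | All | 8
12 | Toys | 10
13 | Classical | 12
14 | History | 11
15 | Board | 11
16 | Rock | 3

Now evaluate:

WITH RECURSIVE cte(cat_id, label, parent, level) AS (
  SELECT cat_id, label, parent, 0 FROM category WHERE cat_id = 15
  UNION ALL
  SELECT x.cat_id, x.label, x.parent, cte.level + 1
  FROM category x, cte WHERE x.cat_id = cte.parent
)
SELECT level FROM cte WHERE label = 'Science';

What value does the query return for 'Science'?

4

Base: cat_id=15 (Board), parent=11, level 0.
Iteration 1: join on cat_id=11 -> All (id 11, parent=8, level 1).
Iteration 2: join on cat_id=8 -> Movies (id 8, parent=7, level 2).
Iteration 3: join on cat_id=7 -> SciFi (id 7, parent=4, level 3).
Iteration 4: join on cat_id=4 -> Science (id 4, parent=1, level 4).
Iteration 5: join on cat_id=1 -> Physics (id 1, parent=NULL, level 5).
Iteration 6: parent is NULL; no match; recursion stops.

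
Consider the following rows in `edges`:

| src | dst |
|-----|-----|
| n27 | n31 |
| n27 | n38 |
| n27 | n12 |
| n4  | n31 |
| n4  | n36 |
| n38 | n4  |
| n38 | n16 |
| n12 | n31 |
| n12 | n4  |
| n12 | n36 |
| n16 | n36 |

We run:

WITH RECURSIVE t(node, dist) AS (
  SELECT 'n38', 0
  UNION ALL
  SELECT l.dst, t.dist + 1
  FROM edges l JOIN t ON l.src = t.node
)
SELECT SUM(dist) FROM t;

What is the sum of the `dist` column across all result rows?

Base: (n38, dist=0).
Iteration 1: edges from {n38} -> (n16, dist=1), (n4, dist=1).
Iteration 2: edges from {n16,n4} -> (n31, dist=2), (n36, dist=2) x2. [UNION ALL keeps all 3 new rows, including repeats]
Iteration 3: no outgoing edges from {n31,n36}; recursion stops.
SUM(dist) = 0 + 1 + 1 + 2 + 2 + 2 = 8.

8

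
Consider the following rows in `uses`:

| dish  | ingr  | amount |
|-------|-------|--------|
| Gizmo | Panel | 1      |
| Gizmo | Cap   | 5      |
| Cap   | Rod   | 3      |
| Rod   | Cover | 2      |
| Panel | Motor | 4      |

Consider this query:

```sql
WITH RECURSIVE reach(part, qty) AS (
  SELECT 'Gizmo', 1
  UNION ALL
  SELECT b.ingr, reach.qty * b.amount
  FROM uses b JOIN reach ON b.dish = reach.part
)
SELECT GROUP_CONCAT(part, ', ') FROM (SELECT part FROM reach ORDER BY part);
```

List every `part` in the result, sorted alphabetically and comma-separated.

Base: (Gizmo, qty=1).
Iteration 1: components of {Gizmo} -> Cap = 1*5 = 5, Panel = 1*1 = 1.
Iteration 2: components of {Cap,Panel} -> Motor = 1*4 = 4, Rod = 5*3 = 15.
Iteration 3: components of {Motor,Rod} -> Cover = 15*2 = 30.
Iteration 4: no further components; recursion stops.

Cap, Cover, Gizmo, Motor, Panel, Rod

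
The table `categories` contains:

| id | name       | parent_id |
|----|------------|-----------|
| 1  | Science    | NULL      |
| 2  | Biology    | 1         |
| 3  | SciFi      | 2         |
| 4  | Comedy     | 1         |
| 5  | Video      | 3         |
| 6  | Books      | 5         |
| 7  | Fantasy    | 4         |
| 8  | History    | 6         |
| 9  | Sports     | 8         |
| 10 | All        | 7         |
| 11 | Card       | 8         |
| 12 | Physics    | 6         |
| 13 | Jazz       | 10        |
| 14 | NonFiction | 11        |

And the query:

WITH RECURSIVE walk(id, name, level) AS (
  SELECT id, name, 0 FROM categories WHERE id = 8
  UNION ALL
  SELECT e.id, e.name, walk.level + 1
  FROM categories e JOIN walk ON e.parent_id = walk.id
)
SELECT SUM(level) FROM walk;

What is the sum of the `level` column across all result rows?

Base: id=8 (History) at level 0.
Iteration 1: rows with parent_id in {8} -> Sports (id 9, level 1), Card (id 11, level 1).
Iteration 2: rows with parent_id in {9,11} -> NonFiction (id 14, level 2).
Iteration 3: no rows with parent_id in {14}; recursion stops.
SUM(level) = 0 + 1 + 1 + 2 = 4.

4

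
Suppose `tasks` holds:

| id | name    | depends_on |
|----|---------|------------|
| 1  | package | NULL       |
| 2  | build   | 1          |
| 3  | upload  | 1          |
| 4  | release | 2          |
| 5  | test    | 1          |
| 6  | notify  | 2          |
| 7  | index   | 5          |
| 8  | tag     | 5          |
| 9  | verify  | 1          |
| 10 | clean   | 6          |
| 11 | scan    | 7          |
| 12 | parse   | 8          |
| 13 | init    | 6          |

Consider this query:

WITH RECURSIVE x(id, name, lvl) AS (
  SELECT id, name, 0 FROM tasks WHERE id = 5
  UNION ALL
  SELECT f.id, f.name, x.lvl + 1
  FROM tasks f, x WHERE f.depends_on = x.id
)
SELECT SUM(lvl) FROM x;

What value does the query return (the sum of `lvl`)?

Base: id=5 (test) at lvl 0.
Iteration 1: rows with depends_on in {5} -> index (id 7, lvl 1), tag (id 8, lvl 1).
Iteration 2: rows with depends_on in {7,8} -> scan (id 11, lvl 2), parse (id 12, lvl 2).
Iteration 3: no rows with depends_on in {11,12}; recursion stops.
SUM(lvl) = 0 + 1 + 1 + 2 + 2 = 6.

6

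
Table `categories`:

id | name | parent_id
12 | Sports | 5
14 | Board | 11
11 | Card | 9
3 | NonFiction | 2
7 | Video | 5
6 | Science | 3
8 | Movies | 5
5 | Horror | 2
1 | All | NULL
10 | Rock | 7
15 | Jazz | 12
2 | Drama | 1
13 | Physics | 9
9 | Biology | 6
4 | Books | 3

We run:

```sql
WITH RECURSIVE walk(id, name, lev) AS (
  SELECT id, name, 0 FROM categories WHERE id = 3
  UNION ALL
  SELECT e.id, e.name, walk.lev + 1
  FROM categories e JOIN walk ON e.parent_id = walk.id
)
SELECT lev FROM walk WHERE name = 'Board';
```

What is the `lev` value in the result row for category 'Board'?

4

Base: id=3 (NonFiction) at lev 0.
Iteration 1: rows with parent_id in {3} -> Books (id 4, lev 1), Science (id 6, lev 1).
Iteration 2: rows with parent_id in {4,6} -> Biology (id 9, lev 2).
Iteration 3: rows with parent_id in {9} -> Card (id 11, lev 3), Physics (id 13, lev 3).
Iteration 4: rows with parent_id in {11,13} -> Board (id 14, lev 4).
Iteration 5: no rows with parent_id in {14}; recursion stops.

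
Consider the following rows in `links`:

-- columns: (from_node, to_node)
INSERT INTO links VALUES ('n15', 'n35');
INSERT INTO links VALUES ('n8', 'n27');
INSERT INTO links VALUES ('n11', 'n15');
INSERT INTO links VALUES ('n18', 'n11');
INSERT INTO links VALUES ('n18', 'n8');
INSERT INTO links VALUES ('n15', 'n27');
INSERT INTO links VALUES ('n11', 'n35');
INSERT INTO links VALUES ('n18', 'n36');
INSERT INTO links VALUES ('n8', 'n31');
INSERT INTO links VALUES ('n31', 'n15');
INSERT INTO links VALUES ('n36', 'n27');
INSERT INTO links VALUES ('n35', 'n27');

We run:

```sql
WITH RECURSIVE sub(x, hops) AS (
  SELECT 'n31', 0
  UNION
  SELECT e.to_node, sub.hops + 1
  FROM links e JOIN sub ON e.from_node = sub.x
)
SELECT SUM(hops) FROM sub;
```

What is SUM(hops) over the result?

Base: (n31, hops=0).
Iteration 1: edges from {n31} -> (n15, hops=1).
Iteration 2: edges from {n15} -> (n27, hops=2), (n35, hops=2).
Iteration 3: edges from {n27,n35} -> (n27, hops=3).
Iteration 4: no outgoing edges from {n27}; recursion stops.
SUM(hops) = 0 + 1 + 2 + 2 + 3 = 8.

8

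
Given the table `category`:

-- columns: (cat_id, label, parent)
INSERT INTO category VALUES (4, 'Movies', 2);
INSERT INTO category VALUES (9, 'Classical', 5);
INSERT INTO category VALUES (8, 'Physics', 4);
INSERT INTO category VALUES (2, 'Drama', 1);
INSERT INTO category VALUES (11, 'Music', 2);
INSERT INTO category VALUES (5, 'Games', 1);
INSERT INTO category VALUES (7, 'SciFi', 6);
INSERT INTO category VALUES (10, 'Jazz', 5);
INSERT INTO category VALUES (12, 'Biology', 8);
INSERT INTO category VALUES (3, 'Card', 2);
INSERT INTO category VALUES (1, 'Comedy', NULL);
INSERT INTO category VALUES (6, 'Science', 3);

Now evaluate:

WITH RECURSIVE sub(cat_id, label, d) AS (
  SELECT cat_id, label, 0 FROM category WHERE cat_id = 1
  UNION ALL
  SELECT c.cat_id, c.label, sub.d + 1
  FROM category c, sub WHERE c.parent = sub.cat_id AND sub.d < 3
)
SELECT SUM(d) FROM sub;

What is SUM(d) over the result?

18

Base: cat_id=1 (Comedy) at d 0.
Iteration 1: rows with parent in {1} -> Drama (id 2, d 1), Games (id 5, d 1).
Iteration 2: rows with parent in {2,5} -> Card (id 3, d 2), Movies (id 4, d 2), Classical (id 9, d 2), Jazz (id 10, d 2), Music (id 11, d 2).
Iteration 3: rows with parent in {3,4,9,10,11} -> Science (id 6, d 3), Physics (id 8, d 3).
Iteration 4: d < 3 fails for all current rows; recursion stops.
SUM(d) = 0 + 1 + 1 + 2 + 2 + 2 + 2 + 2 + 3 + 3 = 18.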